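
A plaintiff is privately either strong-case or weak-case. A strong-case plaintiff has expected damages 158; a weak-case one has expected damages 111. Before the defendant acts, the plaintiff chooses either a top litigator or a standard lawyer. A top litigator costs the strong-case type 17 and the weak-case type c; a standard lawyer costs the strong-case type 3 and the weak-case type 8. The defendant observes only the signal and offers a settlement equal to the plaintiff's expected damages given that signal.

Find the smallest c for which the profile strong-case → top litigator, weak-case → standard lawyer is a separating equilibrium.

55

Under separation: top litigator → strong-case (pays 158); standard lawyer → weak-case (pays 111).
Strong-case: 158 − 17 = 141 ≥ 111 − 3 = 108. Holds regardless of c. ✓
Weak-case: 111 − 8 ≥ 158 − c, so c ≥ 158 − 103 = 55.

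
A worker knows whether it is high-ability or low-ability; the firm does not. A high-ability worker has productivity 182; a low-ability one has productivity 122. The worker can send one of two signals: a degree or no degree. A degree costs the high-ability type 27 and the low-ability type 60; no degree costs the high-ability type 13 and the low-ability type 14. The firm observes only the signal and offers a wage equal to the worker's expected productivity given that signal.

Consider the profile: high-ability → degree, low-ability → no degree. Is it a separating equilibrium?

Under separation the firm infers type exactly: degree → high-ability (pays 182), no degree → low-ability (pays 122).
High-ability: degree gives 182 − 27 = 155; no degree gives 122 − 13 = 109. No deviation. ✓
Low-ability: no degree gives 122 − 14 = 108; degree gives 182 − 60 = 122. Would deviate. ✗

No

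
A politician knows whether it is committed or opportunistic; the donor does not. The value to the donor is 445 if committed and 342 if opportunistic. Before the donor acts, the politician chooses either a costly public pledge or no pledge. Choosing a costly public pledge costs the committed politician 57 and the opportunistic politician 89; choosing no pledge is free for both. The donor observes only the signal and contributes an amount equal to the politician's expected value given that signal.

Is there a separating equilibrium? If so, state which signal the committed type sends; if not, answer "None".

None

Try committed → pledge, opportunistic → no pledge:
  Under separation the donor infers type exactly: pledge → committed (pays 445), no pledge → opportunistic (pays 342).
  Committed: pledge gives 445 − 57 = 388; no pledge gives 342 − 0 = 342. No deviation. ✓
  Opportunistic: no pledge gives 342 − 0 = 342; pledge gives 445 − 89 = 356. Would deviate. ✗
Try committed → no pledge, opportunistic → pledge:
  Under separation the donor infers type exactly: no pledge → committed (pays 445), pledge → opportunistic (pays 342).
  Committed: no pledge gives 445 − 0 = 445; pledge gives 342 − 57 = 285. No deviation. ✓
  Opportunistic: pledge gives 342 − 89 = 253; no pledge gives 445 − 0 = 445. Would deviate. ✗
Neither assignment is incentive-compatible.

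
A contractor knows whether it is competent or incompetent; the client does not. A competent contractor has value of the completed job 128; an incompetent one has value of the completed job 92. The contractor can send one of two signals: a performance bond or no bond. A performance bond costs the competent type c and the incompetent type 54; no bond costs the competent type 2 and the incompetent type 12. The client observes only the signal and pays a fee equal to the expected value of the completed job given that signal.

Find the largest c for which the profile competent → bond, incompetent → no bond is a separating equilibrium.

38

Under separation: bond → competent (pays 128); no bond → incompetent (pays 92).
Incompetent: 92 − 12 = 80 ≥ 128 − 54 = 74. Holds regardless of c. ✓
Competent: 128 − c ≥ 92 − 2, so c ≤ 128 − 90 = 38.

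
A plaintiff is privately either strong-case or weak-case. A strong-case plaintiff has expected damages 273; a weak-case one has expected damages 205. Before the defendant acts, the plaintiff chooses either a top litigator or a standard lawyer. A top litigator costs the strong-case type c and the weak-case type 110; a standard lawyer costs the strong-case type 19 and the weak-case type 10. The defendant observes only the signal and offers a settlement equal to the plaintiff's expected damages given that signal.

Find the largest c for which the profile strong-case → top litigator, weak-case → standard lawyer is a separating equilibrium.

Under separation: top litigator → strong-case (pays 273); standard lawyer → weak-case (pays 205).
Weak-case: 205 − 10 = 195 ≥ 273 − 110 = 163. Holds regardless of c. ✓
Strong-case: 273 − c ≥ 205 − 19, so c ≤ 273 − 186 = 87.

87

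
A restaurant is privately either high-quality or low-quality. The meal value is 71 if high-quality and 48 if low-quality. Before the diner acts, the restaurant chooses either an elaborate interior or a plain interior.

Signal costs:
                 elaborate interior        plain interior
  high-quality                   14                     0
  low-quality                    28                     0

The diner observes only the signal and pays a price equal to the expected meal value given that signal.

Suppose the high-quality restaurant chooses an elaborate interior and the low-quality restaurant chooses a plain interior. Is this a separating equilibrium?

Yes

Under separation the diner infers type exactly: elaborate interior → high-quality (pays 71), plain interior → low-quality (pays 48).
High-quality: elaborate interior gives 71 − 14 = 57; plain interior gives 48 − 0 = 48. No deviation. ✓
Low-quality: plain interior gives 48 − 0 = 48; elaborate interior gives 71 − 28 = 43. No deviation. ✓
Both incentive constraints hold.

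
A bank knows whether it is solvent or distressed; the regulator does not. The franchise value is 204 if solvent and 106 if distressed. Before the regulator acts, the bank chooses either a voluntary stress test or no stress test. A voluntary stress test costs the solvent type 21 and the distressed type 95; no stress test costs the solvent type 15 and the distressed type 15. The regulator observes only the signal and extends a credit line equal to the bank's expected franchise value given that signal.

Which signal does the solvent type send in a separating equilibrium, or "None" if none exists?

None

Try solvent → stress test, distressed → no stress test:
  If types separate, stress test earns payment 204 and no stress test earns 106.
  Solvent: stress test gives 204 − 21 = 183; no stress test gives 106 − 15 = 91. No deviation. ✓
  Distressed: no stress test gives 106 − 15 = 91; stress test gives 204 − 95 = 109. Would deviate. ✗
Try solvent → no stress test, distressed → stress test:
  If types separate, no stress test earns payment 204 and stress test earns 106.
  Solvent: no stress test gives 204 − 15 = 189; stress test gives 106 − 21 = 85. No deviation. ✓
  Distressed: stress test gives 106 − 95 = 11; no stress test gives 204 − 15 = 189. Would deviate. ✗
Neither assignment is incentive-compatible.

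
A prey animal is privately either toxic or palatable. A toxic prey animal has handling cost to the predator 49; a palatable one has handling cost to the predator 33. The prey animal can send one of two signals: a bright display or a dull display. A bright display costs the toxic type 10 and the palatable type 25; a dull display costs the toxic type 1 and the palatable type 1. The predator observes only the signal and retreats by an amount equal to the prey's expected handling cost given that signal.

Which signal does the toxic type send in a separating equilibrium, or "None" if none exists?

Try toxic → bright display, palatable → dull display:
  If types separate, bright display earns payment 49 and dull display earns 33.
  Toxic: bright display gives 49 − 10 = 39; dull display gives 33 − 1 = 32. No deviation. ✓
  Palatable: dull display gives 33 − 1 = 32; bright display gives 49 − 25 = 24. No deviation. ✓
Both hold — the toxic type sends bright display.

bright display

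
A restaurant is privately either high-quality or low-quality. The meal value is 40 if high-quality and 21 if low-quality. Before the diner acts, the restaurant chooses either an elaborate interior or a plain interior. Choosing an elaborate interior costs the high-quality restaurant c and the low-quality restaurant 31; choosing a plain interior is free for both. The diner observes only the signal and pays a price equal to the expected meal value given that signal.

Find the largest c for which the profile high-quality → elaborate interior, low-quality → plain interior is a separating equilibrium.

19

Under separation: elaborate interior → high-quality (pays 40); plain interior → low-quality (pays 21).
Low-quality: 21 − 0 = 21 ≥ 40 − 31 = 9. Holds regardless of c. ✓
High-quality: 40 − c ≥ 21 − 0, so c ≤ 40 − 21 = 19.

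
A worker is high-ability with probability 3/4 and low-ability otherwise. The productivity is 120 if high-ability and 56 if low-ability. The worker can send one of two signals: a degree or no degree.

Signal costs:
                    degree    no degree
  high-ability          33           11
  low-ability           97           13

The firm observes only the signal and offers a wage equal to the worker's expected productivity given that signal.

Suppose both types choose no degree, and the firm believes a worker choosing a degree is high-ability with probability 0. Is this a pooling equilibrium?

Yes

At the pooled signal (no degree) the firm holds the prior 3/4 and pays 3/4·120 + 1/4·56 = 104. Off-path (degree) belief 0 gives 0·120 + 1·56 = 56.
High-ability: no degree gives 104 − 11 = 93; degree gives 56 − 33 = 23. Stays. ✓
Low-ability: no degree gives 104 − 13 = 91; degree gives 56 − 97 = -41. Stays. ✓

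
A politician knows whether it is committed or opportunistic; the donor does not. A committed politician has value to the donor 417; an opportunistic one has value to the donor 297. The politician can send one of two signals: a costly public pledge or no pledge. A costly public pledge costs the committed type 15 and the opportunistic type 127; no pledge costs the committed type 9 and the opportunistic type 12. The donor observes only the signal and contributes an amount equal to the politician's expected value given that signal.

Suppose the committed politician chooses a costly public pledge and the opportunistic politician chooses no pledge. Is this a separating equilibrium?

Under separation the donor infers type exactly: pledge → committed (pays 417), no pledge → opportunistic (pays 297).
Committed: pledge gives 417 − 15 = 402; no pledge gives 297 − 9 = 288. No deviation. ✓
Opportunistic: no pledge gives 297 − 12 = 285; pledge gives 417 − 127 = 290. Would deviate. ✗

No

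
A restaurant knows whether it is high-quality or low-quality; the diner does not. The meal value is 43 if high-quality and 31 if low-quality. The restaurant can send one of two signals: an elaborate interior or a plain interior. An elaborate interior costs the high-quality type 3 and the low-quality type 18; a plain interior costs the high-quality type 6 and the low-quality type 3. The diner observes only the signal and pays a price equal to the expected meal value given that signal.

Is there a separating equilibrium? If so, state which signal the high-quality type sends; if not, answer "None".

elaborate interior

Try high-quality → elaborate interior, low-quality → plain interior:
  Under separation the diner infers type exactly: elaborate interior → high-quality (pays 43), plain interior → low-quality (pays 31).
  High-quality: elaborate interior gives 43 − 3 = 40; plain interior gives 31 − 6 = 25. No deviation. ✓
  Low-quality: plain interior gives 31 − 3 = 28; elaborate interior gives 43 − 18 = 25. No deviation. ✓
Both hold — the high-quality type sends elaborate interior.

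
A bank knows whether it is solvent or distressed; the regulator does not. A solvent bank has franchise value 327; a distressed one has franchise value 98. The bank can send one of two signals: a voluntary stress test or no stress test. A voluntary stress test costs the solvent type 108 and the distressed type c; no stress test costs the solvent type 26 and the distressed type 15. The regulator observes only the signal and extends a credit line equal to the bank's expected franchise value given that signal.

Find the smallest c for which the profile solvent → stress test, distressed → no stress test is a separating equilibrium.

244

Under separation: stress test → solvent (pays 327); no stress test → distressed (pays 98).
Solvent: 327 − 108 = 219 ≥ 98 − 26 = 72. Holds regardless of c. ✓
Distressed: 98 − 15 ≥ 327 − c, so c ≥ 327 − 83 = 244.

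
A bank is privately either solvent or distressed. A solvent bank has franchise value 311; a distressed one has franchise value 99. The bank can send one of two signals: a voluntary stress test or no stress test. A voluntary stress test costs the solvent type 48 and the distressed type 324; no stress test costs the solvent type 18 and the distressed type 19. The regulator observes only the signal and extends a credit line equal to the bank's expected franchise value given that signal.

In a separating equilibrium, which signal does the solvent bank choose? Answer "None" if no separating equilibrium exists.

stress test

Try solvent → stress test, distressed → no stress test:
  If types separate, stress test earns payment 311 and no stress test earns 99.
  Solvent: stress test gives 311 − 48 = 263; no stress test gives 99 − 18 = 81. No deviation. ✓
  Distressed: no stress test gives 99 − 19 = 80; stress test gives 311 − 324 = -13. No deviation. ✓
Both hold — the solvent type sends stress test.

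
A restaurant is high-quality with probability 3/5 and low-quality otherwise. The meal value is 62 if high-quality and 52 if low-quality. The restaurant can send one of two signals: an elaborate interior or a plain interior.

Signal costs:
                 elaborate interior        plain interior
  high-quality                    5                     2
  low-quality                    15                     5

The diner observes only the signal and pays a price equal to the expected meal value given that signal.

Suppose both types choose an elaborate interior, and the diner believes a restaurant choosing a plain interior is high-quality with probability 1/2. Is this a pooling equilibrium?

At the pooled signal (elaborate interior) the diner holds the prior 3/5 and pays 3/5·62 + 2/5·52 = 58. Off-path (plain interior) belief 1/2 gives 1/2·62 + 1/2·52 = 57.
High-quality: elaborate interior gives 58 − 5 = 53; plain interior gives 57 − 2 = 55. Deviates. ✗
Low-quality: elaborate interior gives 58 − 15 = 43; plain interior gives 57 − 5 = 52. Deviates. ✗

No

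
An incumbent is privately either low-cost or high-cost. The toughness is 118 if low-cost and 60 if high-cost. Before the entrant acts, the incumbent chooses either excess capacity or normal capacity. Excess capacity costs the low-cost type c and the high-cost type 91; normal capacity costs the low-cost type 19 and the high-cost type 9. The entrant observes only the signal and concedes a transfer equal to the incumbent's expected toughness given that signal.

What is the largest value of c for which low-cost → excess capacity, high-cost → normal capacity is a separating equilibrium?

Under separation: excess capacity → low-cost (pays 118); normal capacity → high-cost (pays 60).
High-cost: 60 − 9 = 51 ≥ 118 − 91 = 27. Holds regardless of c. ✓
Low-cost: 118 − c ≥ 60 − 19, so c ≤ 118 − 41 = 77.

77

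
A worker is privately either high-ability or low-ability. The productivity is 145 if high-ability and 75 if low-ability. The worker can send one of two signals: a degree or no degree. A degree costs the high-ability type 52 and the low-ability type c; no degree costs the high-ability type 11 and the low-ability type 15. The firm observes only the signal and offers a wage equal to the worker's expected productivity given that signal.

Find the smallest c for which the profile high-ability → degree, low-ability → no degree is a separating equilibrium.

Under separation: degree → high-ability (pays 145); no degree → low-ability (pays 75).
High-ability: 145 − 52 = 93 ≥ 75 − 11 = 64. Holds regardless of c. ✓
Low-ability: 75 − 15 ≥ 145 − c, so c ≥ 145 − 60 = 85.

85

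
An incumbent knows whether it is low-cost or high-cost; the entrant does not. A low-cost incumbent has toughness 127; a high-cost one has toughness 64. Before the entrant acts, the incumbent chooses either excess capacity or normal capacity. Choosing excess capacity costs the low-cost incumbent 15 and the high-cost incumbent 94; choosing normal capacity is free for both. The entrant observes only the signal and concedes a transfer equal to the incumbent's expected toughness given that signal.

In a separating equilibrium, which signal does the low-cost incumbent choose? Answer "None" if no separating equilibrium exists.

Try low-cost → excess capacity, high-cost → normal capacity:
  Under separation the entrant infers type exactly: excess capacity → low-cost (pays 127), normal capacity → high-cost (pays 64).
  Low-cost: excess capacity gives 127 − 15 = 112; normal capacity gives 64 − 0 = 64. No deviation. ✓
  High-cost: normal capacity gives 64 − 0 = 64; excess capacity gives 127 − 94 = 33. No deviation. ✓
Both hold — the low-cost type sends excess capacity.

excess capacity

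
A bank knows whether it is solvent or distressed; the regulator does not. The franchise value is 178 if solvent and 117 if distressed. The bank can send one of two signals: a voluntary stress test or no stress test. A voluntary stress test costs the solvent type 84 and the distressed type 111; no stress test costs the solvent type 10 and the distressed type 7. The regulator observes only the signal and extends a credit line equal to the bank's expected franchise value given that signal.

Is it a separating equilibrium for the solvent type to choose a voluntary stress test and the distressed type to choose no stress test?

Under separation the regulator infers type exactly: stress test → solvent (pays 178), no stress test → distressed (pays 117).
Solvent: stress test gives 178 − 84 = 94; no stress test gives 117 − 10 = 107. Would deviate. ✗
Distressed: no stress test gives 117 − 7 = 110; stress test gives 178 − 111 = 67. No deviation. ✓

No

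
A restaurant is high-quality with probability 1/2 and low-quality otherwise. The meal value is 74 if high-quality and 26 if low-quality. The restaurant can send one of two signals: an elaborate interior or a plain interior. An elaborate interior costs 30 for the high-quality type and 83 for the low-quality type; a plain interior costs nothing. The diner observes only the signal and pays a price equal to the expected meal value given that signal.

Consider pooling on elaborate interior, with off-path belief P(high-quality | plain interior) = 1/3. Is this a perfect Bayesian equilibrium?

No

On the equilibrium path (elaborate interior) the diner holds the prior 1/2 and pays 1/2·74 + 1/2·26 = 50. Off-path (plain interior) belief 1/3 gives 1/3·74 + 2/3·26 = 42.
High-quality: elaborate interior gives 50 − 30 = 20; plain interior gives 42 − 0 = 42. Deviates. ✗
Low-quality: elaborate interior gives 50 − 83 = -33; plain interior gives 42 − 0 = 42. Deviates. ✗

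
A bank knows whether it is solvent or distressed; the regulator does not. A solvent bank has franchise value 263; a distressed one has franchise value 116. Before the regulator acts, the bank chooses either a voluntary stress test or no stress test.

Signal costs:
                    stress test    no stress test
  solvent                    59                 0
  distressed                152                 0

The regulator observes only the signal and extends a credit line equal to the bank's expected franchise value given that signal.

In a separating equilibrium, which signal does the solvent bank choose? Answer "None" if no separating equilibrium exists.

stress test

Try solvent → stress test, distressed → no stress test:
  If types separate, stress test earns payment 263 and no stress test earns 116.
  Solvent: stress test gives 263 − 59 = 204; no stress test gives 116 − 0 = 116. No deviation. ✓
  Distressed: no stress test gives 116 − 0 = 116; stress test gives 263 − 152 = 111. No deviation. ✓
Both hold — the solvent type sends stress test.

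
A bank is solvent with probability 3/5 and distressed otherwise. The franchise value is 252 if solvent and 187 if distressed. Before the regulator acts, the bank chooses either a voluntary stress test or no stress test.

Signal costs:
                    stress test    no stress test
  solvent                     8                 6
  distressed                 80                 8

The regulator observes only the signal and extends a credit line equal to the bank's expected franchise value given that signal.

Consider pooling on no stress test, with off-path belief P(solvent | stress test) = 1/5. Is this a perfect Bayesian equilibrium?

On the equilibrium path (no stress test) the regulator holds the prior 3/5 and pays 3/5·252 + 2/5·187 = 226. Off-path (stress test) belief 1/5 gives 1/5·252 + 4/5·187 = 200.
Solvent: no stress test gives 226 − 6 = 220; stress test gives 200 − 8 = 192. Stays. ✓
Distressed: no stress test gives 226 − 8 = 218; stress test gives 200 − 80 = 120. Stays. ✓
Beliefs are Bayes-consistent on-path and both types best-respond.

Yes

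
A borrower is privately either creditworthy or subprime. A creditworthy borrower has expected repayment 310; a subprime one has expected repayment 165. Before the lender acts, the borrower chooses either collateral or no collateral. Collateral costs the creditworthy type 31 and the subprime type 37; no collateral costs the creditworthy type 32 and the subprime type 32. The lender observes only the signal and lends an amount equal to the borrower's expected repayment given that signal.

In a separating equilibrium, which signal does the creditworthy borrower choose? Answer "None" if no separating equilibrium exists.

Try creditworthy → collateral, subprime → no collateral:
  If types separate, collateral earns payment 310 and no collateral earns 165.
  Creditworthy: collateral gives 310 − 31 = 279; no collateral gives 165 − 32 = 133. No deviation. ✓
  Subprime: no collateral gives 165 − 32 = 133; collateral gives 310 − 37 = 273. Would deviate. ✗
Try creditworthy → no collateral, subprime → collateral:
  If types separate, no collateral earns payment 310 and collateral earns 165.
  Creditworthy: no collateral gives 310 − 32 = 278; collateral gives 165 − 31 = 134. No deviation. ✓
  Subprime: collateral gives 165 − 37 = 128; no collateral gives 310 − 32 = 278. Would deviate. ✗
Neither assignment is incentive-compatible.

None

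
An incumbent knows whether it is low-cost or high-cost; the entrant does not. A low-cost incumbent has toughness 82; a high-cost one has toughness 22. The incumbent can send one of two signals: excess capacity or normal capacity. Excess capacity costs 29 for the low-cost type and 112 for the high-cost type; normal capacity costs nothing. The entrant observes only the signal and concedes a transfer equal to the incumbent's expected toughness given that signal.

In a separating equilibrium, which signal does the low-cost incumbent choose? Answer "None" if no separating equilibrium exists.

excess capacity

Try low-cost → excess capacity, high-cost → normal capacity:
  Under separation the entrant infers type exactly: excess capacity → low-cost (pays 82), normal capacity → high-cost (pays 22).
  Low-cost: excess capacity gives 82 − 29 = 53; normal capacity gives 22 − 0 = 22. No deviation. ✓
  High-cost: normal capacity gives 22 − 0 = 22; excess capacity gives 82 − 112 = -30. No deviation. ✓
Both hold — the low-cost type sends excess capacity.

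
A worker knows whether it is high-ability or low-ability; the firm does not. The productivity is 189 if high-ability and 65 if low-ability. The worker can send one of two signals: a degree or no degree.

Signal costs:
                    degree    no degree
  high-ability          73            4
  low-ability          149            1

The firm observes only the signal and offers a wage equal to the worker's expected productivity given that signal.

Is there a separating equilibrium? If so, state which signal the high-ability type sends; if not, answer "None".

Try high-ability → degree, low-ability → no degree:
  If types separate, degree earns payment 189 and no degree earns 65.
  High-ability: degree gives 189 − 73 = 116; no degree gives 65 − 4 = 61. No deviation. ✓
  Low-ability: no degree gives 65 − 1 = 64; degree gives 189 − 149 = 40. No deviation. ✓
Both hold — the high-ability type sends degree.

degree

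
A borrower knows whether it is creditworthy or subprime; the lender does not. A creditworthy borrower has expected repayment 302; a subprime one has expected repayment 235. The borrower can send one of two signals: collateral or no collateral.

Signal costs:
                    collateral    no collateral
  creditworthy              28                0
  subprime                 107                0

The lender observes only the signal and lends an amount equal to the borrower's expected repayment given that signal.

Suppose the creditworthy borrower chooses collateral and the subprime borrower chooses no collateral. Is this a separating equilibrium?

Yes

If types separate, collateral earns payment 302 and no collateral earns 235.
Creditworthy: collateral gives 302 − 28 = 274; no collateral gives 235 − 0 = 235. No deviation. ✓
Subprime: no collateral gives 235 − 0 = 235; collateral gives 302 − 107 = 195. No deviation. ✓
Neither type gains from mimicking the other.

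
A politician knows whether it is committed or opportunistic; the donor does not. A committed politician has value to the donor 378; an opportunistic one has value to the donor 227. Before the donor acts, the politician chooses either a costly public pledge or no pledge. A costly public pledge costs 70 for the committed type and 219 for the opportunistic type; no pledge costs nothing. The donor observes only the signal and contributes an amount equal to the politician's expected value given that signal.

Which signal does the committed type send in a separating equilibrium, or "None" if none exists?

Try committed → pledge, opportunistic → no pledge:
  Under separation the donor infers type exactly: pledge → committed (pays 378), no pledge → opportunistic (pays 227).
  Committed: pledge gives 378 − 70 = 308; no pledge gives 227 − 0 = 227. No deviation. ✓
  Opportunistic: no pledge gives 227 − 0 = 227; pledge gives 378 − 219 = 159. No deviation. ✓
Both hold — the committed type sends pledge.

pledge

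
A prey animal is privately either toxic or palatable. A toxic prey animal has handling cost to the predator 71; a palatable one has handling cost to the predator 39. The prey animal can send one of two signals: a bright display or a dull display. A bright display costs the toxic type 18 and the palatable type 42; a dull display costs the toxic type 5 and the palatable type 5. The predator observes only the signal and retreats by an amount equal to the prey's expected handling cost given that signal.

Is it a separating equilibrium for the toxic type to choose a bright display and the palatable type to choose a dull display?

Yes

If types separate, bright display earns payment 71 and dull display earns 39.
Toxic: bright display gives 71 − 18 = 53; dull display gives 39 − 5 = 34. No deviation. ✓
Palatable: dull display gives 39 − 5 = 34; bright display gives 71 − 42 = 29. No deviation. ✓
Both incentive constraints hold.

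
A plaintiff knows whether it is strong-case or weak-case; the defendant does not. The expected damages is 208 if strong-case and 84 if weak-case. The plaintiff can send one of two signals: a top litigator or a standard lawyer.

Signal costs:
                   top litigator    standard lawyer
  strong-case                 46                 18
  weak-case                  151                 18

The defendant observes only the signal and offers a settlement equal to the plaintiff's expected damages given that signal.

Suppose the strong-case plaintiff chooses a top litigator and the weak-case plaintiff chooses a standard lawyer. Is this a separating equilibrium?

Yes

If types separate, top litigator earns payment 208 and standard lawyer earns 84.
Strong-case: top litigator gives 208 − 46 = 162; standard lawyer gives 84 − 18 = 66. No deviation. ✓
Weak-case: standard lawyer gives 84 − 18 = 66; top litigator gives 208 − 151 = 57. No deviation. ✓
Both incentive constraints hold.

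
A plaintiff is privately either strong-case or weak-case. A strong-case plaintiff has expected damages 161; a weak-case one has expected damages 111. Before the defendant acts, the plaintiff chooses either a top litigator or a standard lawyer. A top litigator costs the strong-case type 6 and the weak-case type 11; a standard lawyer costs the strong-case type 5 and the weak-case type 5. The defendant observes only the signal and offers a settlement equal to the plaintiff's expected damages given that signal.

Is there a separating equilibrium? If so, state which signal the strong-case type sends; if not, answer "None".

Try strong-case → top litigator, weak-case → standard lawyer:
  Under separation the defendant infers type exactly: top litigator → strong-case (pays 161), standard lawyer → weak-case (pays 111).
  Strong-case: top litigator gives 161 − 6 = 155; standard lawyer gives 111 − 5 = 106. No deviation. ✓
  Weak-case: standard lawyer gives 111 − 5 = 106; top litigator gives 161 − 11 = 150. Would deviate. ✗
Try strong-case → standard lawyer, weak-case → top litigator:
  Under separation the defendant infers type exactly: standard lawyer → strong-case (pays 161), top litigator → weak-case (pays 111).
  Strong-case: standard lawyer gives 161 − 5 = 156; top litigator gives 111 − 6 = 105. No deviation. ✓
  Weak-case: top litigator gives 111 − 11 = 100; standard lawyer gives 161 − 5 = 156. Would deviate. ✗
Neither assignment is incentive-compatible.

None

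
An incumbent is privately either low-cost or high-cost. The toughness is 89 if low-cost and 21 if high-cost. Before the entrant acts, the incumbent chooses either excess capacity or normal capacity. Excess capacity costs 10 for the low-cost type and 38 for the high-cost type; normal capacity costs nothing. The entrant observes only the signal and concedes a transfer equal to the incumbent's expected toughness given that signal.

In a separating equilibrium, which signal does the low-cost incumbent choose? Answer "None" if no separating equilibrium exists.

None

Try low-cost → excess capacity, high-cost → normal capacity:
  If types separate, excess capacity earns payment 89 and normal capacity earns 21.
  Low-cost: excess capacity gives 89 − 10 = 79; normal capacity gives 21 − 0 = 21. No deviation. ✓
  High-cost: normal capacity gives 21 − 0 = 21; excess capacity gives 89 − 38 = 51. Would deviate. ✗
Try low-cost → normal capacity, high-cost → excess capacity:
  If types separate, normal capacity earns payment 89 and excess capacity earns 21.
  Low-cost: normal capacity gives 89 − 0 = 89; excess capacity gives 21 − 10 = 11. No deviation. ✓
  High-cost: excess capacity gives 21 − 38 = -17; normal capacity gives 89 − 0 = 89. Would deviate. ✗
Neither assignment is incentive-compatible.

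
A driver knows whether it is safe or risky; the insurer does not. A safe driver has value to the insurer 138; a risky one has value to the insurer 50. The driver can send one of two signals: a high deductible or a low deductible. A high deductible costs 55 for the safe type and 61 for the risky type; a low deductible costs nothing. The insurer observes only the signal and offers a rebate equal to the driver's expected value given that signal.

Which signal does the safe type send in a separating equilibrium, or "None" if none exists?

None

Try safe → high deductible, risky → low deductible:
  If types separate, high deductible earns payment 138 and low deductible earns 50.
  Safe: high deductible gives 138 − 55 = 83; low deductible gives 50 − 0 = 50. No deviation. ✓
  Risky: low deductible gives 50 − 0 = 50; high deductible gives 138 − 61 = 77. Would deviate. ✗
Try safe → low deductible, risky → high deductible:
  If types separate, low deductible earns payment 138 and high deductible earns 50.
  Safe: low deductible gives 138 − 0 = 138; high deductible gives 50 − 55 = -5. No deviation. ✓
  Risky: high deductible gives 50 − 61 = -11; low deductible gives 138 − 0 = 138. Would deviate. ✗
Neither assignment is incentive-compatible.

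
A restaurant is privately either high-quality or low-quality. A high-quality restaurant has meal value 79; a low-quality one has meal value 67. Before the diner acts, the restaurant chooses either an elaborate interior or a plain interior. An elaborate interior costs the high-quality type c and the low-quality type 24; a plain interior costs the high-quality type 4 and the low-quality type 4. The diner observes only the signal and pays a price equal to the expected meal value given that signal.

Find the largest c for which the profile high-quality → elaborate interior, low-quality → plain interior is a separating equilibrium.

Under separation: elaborate interior → high-quality (pays 79); plain interior → low-quality (pays 67).
Low-quality: 67 − 4 = 63 ≥ 79 − 24 = 55. Holds regardless of c. ✓
High-quality: 79 − c ≥ 67 − 4, so c ≤ 79 − 63 = 16.

16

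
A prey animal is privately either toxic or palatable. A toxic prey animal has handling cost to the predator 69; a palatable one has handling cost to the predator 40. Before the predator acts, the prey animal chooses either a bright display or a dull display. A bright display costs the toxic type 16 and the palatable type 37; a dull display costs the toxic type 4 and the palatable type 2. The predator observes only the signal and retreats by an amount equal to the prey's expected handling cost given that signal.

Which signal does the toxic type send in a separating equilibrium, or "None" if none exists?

Try toxic → bright display, palatable → dull display:
  If types separate, bright display earns payment 69 and dull display earns 40.
  Toxic: bright display gives 69 − 16 = 53; dull display gives 40 − 4 = 36. No deviation. ✓
  Palatable: dull display gives 40 − 2 = 38; bright display gives 69 − 37 = 32. No deviation. ✓
Both hold — the toxic type sends bright display.

bright display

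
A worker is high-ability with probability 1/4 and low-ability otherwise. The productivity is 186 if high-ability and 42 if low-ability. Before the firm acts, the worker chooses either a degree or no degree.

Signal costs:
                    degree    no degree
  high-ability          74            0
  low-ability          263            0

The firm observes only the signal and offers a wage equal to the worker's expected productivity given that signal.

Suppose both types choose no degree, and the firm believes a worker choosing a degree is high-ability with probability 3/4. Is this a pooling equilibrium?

Yes

At the pooled signal (no degree) the firm holds the prior 1/4 and pays 1/4·186 + 3/4·42 = 78. Off-path (degree) belief 3/4 gives 3/4·186 + 1/4·42 = 150.
High-ability: no degree gives 78 − 0 = 78; degree gives 150 − 74 = 76. Stays. ✓
Low-ability: no degree gives 78 − 0 = 78; degree gives 150 − 263 = -113. Stays. ✓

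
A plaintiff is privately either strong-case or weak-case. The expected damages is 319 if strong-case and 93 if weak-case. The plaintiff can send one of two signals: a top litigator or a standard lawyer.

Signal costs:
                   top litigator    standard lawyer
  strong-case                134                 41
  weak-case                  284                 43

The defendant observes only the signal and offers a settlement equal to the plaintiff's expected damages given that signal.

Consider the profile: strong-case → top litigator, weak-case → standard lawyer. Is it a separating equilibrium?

Yes

If types separate, top litigator earns payment 319 and standard lawyer earns 93.
Strong-case: top litigator gives 319 − 134 = 185; standard lawyer gives 93 − 41 = 52. No deviation. ✓
Weak-case: standard lawyer gives 93 − 43 = 50; top litigator gives 319 − 284 = 35. No deviation. ✓
Neither type gains from mimicking the other.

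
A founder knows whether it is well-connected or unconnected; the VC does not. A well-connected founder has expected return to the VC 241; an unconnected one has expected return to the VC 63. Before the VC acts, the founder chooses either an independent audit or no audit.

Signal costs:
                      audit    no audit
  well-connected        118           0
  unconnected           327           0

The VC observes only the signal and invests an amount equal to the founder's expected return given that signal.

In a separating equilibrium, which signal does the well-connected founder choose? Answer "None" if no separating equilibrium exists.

audit

Try well-connected → audit, unconnected → no audit:
  If types separate, audit earns payment 241 and no audit earns 63.
  Well-connected: audit gives 241 − 118 = 123; no audit gives 63 − 0 = 63. No deviation. ✓
  Unconnected: no audit gives 63 − 0 = 63; audit gives 241 − 327 = -86. No deviation. ✓
Both hold — the well-connected type sends audit.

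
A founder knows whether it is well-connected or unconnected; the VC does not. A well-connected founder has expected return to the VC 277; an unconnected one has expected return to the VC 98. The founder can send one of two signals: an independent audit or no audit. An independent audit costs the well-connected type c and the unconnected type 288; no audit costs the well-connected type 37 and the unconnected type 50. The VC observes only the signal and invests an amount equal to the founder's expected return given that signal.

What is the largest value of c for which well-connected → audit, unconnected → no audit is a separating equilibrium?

Under separation: audit → well-connected (pays 277); no audit → unconnected (pays 98).
Unconnected: 98 − 50 = 48 ≥ 277 − 288 = -11. Holds regardless of c. ✓
Well-connected: 277 − c ≥ 98 − 37, so c ≤ 277 − 61 = 216.

216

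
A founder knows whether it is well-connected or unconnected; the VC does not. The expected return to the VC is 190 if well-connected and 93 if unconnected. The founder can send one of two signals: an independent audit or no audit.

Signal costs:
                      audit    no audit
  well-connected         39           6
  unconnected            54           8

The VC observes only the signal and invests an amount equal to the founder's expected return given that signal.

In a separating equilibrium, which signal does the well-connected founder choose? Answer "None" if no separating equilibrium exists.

Try well-connected → audit, unconnected → no audit:
  Under separation the VC infers type exactly: audit → well-connected (pays 190), no audit → unconnected (pays 93).
  Well-connected: audit gives 190 − 39 = 151; no audit gives 93 − 6 = 87. No deviation. ✓
  Unconnected: no audit gives 93 − 8 = 85; audit gives 190 − 54 = 136. Would deviate. ✗
Try well-connected → no audit, unconnected → audit:
  Under separation the VC infers type exactly: no audit → well-connected (pays 190), audit → unconnected (pays 93).
  Well-connected: no audit gives 190 − 6 = 184; audit gives 93 − 39 = 54. No deviation. ✓
  Unconnected: audit gives 93 − 54 = 39; no audit gives 190 − 8 = 182. Would deviate. ✗
Neither assignment is incentive-compatible.

None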